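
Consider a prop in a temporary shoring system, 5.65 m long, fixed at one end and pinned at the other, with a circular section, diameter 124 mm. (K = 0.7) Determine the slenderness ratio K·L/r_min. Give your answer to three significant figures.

For a solid circle r = d/4 = 124/4 = 31.00 mm
L_e = K·L = 0.7 × 5.65 m = 3.955 m = 3955.0 mm
λ = L_e / r_min = 3955.0 / 31.00 = 128

λ ≈ 128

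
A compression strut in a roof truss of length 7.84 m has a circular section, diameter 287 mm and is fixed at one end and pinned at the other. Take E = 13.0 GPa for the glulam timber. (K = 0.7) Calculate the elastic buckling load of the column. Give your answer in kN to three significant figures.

P_cr ≈ 1420 kN

I = πd⁴/64 = π×287⁴/64 = 3.330×10^8 mm⁴
I = 3.330×10^8 mm⁴ = 3.330×10^-4 m⁴
Effective length L_e = K·L = 0.7 × 7.84 = 5.488 m
P_cr = π²EI / L_e² = π² × 13.0×10⁹ × 3.330×10^-4 / 5.488² = 1.419×10^6 N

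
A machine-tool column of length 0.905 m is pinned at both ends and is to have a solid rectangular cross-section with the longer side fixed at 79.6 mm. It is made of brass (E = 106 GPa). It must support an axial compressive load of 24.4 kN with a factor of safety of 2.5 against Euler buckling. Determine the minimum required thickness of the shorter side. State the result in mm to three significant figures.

b ≈ 19.3 mm

Required P_cr = n·P = 2.5 × 24.4 = 61.00 kN
L_e = K·L = 1 × 0.905 = 0.9050 m
Required I = P_cr·L_e²/(π²E) = 6.100×10^4 × 0.9050² / (π² × 1.06×10^11) = 4.776×10^-8 m⁴
I_req = 4.776×10^4 mm⁴
Rectangle, weak axis: I_min = h·b³/12 with h = 79.6 mm fixed  ⇒  b = (12I/h)^(1/3) = 19.3 mm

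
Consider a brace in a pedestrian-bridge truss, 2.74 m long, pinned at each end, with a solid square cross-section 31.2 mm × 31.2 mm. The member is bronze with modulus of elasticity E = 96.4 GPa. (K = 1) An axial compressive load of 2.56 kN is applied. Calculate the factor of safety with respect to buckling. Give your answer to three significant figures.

n ≈ 3.91

I = a⁴/12 = 31.2⁴/12 = 7.897×10^4 mm⁴
I = 7.897×10^4 mm⁴ = 7.897×10^-8 m⁴
Effective length L_e = K·L = 1 × 2.74 = 2.740 m
P_cr = π²EI / L_e² = π² × 96.4×10⁹ × 7.897×10^-8 / 2.740² = 1.001×10^4 N
Factor of safety n = P_cr / P = 10.007 / 2.56 = 3.91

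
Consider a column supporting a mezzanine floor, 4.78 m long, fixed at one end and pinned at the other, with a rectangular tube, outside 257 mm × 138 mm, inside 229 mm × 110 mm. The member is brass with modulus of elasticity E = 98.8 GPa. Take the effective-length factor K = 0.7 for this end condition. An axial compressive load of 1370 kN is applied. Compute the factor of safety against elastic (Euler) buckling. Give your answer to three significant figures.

n ≈ 1.96

Weak-axis I_min = (h_o·b_o³ − h_i·b_i³)/12 with b_o = 138, b_i = 110.0 mm (shorter outer/inner sides).
I_min = (257×138³ − 229.0×110.0³)/12 = 3.088×10^7 mm⁴
I = 3.088×10^7 mm⁴ = 3.088×10^-5 m⁴
Effective length L_e = K·L = 0.7 × 4.78 = 3.346 m
P_cr = π²EI / L_e² = π² × 98.8×10⁹ × 3.088×10^-5 / 3.346² = 2.690×10^6 N
Factor of safety n = P_cr / P = 2690.0 / 1370 = 1.96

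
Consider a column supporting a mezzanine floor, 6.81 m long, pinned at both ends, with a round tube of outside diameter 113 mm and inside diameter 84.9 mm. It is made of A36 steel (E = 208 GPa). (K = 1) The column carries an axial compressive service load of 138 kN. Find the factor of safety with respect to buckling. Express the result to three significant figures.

n ≈ 1.75

d_o = 113 mm, d_i = 84.9 mm
I = π(d_o⁴ − d_i⁴)/64 = π(113⁴ − 84.90⁴)/64 = 5.453×10^6 mm⁴
I = 5.453×10^6 mm⁴ = 5.453×10^-6 m⁴
Effective length L_e = K·L = 1 × 6.81 = 6.810 m
P_cr = π²EI / L_e² = π² × 208×10⁹ × 5.453×10^-6 / 6.810² = 2.414×10^5 N
Factor of safety n = P_cr / P = 241.39 / 138 = 1.75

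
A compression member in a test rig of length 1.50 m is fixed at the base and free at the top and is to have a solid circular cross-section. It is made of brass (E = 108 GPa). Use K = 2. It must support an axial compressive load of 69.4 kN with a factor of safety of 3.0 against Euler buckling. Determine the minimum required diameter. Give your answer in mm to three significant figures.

d ≈ 77.4 mm

Required P_cr = n·P = 3.0 × 69.4 = 208.2 kN
L_e = K·L = 2 × 1.50 = 3.000 m
Required I = P_cr·L_e²/(π²E) = 2.082×10^5 × 3.000² / (π² × 1.08×10^11) = 1.758×10^-6 m⁴
I_req = 1.758×10^6 mm⁴
Solid circle: I = πd⁴/64  ⇒  d = (64I/π)^(1/4) = (64×1.758×10^6/π)^(1/4) = 77.4 mm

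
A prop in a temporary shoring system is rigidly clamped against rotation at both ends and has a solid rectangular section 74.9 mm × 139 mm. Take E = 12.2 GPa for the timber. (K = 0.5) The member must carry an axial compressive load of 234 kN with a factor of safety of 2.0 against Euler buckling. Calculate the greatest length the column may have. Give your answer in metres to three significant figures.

Buckling occurs about the weak axis: I_min = h·b³/12 with b = 74.9 mm (the shorter side).
I_min = 139×74.9³/12 = 4.867×10^6 mm⁴
I = 4.867×10^-6 m⁴
Required critical load P_cr = n·P = 2.0 × 234 = 468.0 kN = 4.680×10^5 N
From P_cr = π²EI/(K·L)²:  L = (1/K)·√(π²EI/P_cr) = (1/0.5)·√(π²×1.22×10^10×4.867×10^-6/4.680×10^5)
L = 2.24 m

L_max ≈ 2.24 m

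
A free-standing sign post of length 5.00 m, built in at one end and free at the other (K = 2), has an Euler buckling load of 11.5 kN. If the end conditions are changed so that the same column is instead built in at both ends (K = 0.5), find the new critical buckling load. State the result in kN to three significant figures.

P_cr ∝ 1/K², so P_cr,new = P_cr,old × (K_old/K_new)² = 11.5 × (2/0.5)²
= 11.5 × 16.00 = 184 kN

P_cr ≈ 184 kN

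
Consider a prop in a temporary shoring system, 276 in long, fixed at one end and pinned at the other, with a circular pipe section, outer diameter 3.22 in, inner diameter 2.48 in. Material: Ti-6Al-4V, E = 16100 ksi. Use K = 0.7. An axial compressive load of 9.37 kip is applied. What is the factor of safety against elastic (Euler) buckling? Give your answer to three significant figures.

d_o = 3.22 in, d_i = 2.48 in
I = π(d_o⁴ − d_i⁴)/64 = π(3.22⁴ − 2.480⁴)/64 = 3.420 in⁴
Effective length L_e = K·L = 0.7 × 276 = 193.2 in
P_cr = π²EI / L_e² = π² × 16100×10³ × 3.420 / 193.2² = 1.456×10^4 lb
Factor of safety n = P_cr / P = 14.560 / 9.37 = 1.55

n ≈ 1.55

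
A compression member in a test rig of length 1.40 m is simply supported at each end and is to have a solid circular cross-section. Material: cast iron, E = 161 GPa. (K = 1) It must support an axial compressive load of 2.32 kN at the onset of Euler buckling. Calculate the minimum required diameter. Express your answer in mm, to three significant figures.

L_e = K·L = 1 × 1.40 = 1.400 m
Required I = P_cr·L_e²/(π²E) = 2.320×10^3 × 1.400² / (π² × 1.61×10^11) = 2.862×10^-9 m⁴
I_req = 2.862×10^3 mm⁴
Solid circle: I = πd⁴/64  ⇒  d = (64I/π)^(1/4) = (64×2.862×10^3/π)^(1/4) = 15.5 mm

d ≈ 15.5 mm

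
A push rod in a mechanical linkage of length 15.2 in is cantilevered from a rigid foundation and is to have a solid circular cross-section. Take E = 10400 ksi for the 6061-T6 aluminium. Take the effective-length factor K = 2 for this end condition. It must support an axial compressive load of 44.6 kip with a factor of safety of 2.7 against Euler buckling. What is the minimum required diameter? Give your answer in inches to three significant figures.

d ≈ 2.17 in

Required P_cr = n·P = 2.7 × 44.6 = 120.4 kip
L_e = K·L = 2 × 15.2 = 30.40 in
Required I = P_cr·L_e²/(π²E) = 1.204×10^5 × 30.40² / (π² × 1.04×10^7) = 1.084 in⁴
Solid circle: I = πd⁴/64  ⇒  d = (64I/π)^(1/4) = (64×1.084/π)^(1/4) = 2.17 in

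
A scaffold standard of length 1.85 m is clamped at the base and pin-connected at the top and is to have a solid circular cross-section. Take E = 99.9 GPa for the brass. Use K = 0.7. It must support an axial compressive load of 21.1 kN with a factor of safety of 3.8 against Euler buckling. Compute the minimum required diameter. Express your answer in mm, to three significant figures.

d ≈ 40.8 mm

Required P_cr = n·P = 3.8 × 21.1 = 80.18 kN
L_e = K·L = 0.7 × 1.85 = 1.295 m
Required I = P_cr·L_e²/(π²E) = 8.018×10^4 × 1.295² / (π² × 9.99×10^10) = 1.364×10^-7 m⁴
I_req = 1.364×10^5 mm⁴
Solid circle: I = πd⁴/64  ⇒  d = (64I/π)^(1/4) = (64×1.364×10^5/π)^(1/4) = 40.8 mm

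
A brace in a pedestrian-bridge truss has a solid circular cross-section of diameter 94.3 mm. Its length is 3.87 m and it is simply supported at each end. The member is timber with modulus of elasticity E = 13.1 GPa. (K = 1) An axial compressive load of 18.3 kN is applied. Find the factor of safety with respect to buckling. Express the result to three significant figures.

I = πd⁴/64 = π×94.3⁴/64 = 3.882×10^6 mm⁴
I = 3.882×10^6 mm⁴ = 3.882×10^-6 m⁴
Effective length L_e = K·L = 1 × 3.87 = 3.870 m
P_cr = π²EI / L_e² = π² × 13.1×10⁹ × 3.882×10^-6 / 3.870² = 3.351×10^4 N
Factor of safety n = P_cr / P = 33.509 / 18.3 = 1.83

n ≈ 1.83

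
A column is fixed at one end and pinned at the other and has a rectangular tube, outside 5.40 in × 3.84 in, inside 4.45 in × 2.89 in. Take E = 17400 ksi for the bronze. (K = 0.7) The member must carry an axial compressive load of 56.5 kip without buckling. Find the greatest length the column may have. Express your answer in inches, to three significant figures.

Weak-axis I_min = (h_o·b_o³ − h_i·b_i³)/12 with b_o = 3.84, b_i = 2.890 in (shorter outer/inner sides).
I_min = (5.40×3.84³ − 4.450×2.890³)/12 = 16.53 in⁴
At the buckling limit P_cr = P = 5.650×10^4 lb
From P_cr = π²EI/(K·L)²:  L = (1/K)·√(π²EI/P_cr) = (1/0.7)·√(π²×1.74×10^7×16.53/5.650×10^4)
L = 320 in

L_max ≈ 320 in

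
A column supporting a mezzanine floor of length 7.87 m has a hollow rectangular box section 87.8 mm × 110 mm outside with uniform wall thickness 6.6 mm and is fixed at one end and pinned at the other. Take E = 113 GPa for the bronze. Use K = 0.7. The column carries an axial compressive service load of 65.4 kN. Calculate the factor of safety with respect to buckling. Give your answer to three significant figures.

Inner dimensions: h_i = 110 − 2×6.6 = 96.80 mm, b_i = 87.8 − 2×6.6 = 74.60 mm
Weak-axis I_min = (h_o·b_o³ − h_i·b_i³)/12 with b_o = 87.8, b_i = 74.60 mm (shorter outer/inner sides).
I_min = (110×87.8³ − 96.80×74.60³)/12 = 2.855×10^6 mm⁴
I = 2.855×10^6 mm⁴ = 2.855×10^-6 m⁴
Effective length L_e = K·L = 0.7 × 7.87 = 5.509 m
P_cr = π²EI / L_e² = π² × 113×10⁹ × 2.855×10^-6 / 5.509² = 1.049×10^5 N
Factor of safety n = P_cr / P = 104.93 / 65.4 = 1.60

n ≈ 1.60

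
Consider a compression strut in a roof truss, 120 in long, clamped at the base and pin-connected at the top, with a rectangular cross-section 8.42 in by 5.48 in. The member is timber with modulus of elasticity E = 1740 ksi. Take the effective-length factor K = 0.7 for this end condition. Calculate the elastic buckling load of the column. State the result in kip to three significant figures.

P_cr ≈ 281 kip

Buckling occurs about the weak axis: I_min = h·b³/12 with b = 5.48 in (the shorter side).
I_min = 8.42×5.48³/12 = 115.5 in⁴
Effective length L_e = K·L = 0.7 × 120 = 84.00 in
P_cr = π²EI / L_e² = π² × 1740×10³ × 115.5 / 84.00² = 2.810×10^5 lb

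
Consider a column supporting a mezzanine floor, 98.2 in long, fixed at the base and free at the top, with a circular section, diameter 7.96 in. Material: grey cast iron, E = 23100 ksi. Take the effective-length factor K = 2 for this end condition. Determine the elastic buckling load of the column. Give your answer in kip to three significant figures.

P_cr ≈ 1160 kip

I = πd⁴/64 = π×7.96⁴/64 = 197.1 in⁴
Effective length L_e = K·L = 2 × 98.2 = 196.4 in
P_cr = π²EI / L_e² = π² × 23100×10³ × 197.1 / 196.4² = 1.165×10^6 lb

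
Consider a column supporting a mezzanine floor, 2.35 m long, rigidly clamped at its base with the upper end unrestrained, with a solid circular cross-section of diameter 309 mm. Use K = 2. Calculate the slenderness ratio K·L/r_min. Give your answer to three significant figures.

λ ≈ 60.8

For a solid circle r = d/4 = 309/4 = 77.25 mm
L_e = K·L = 2 × 2.35 m = 4.700 m = 4700.0 mm
λ = L_e / r_min = 4700.0 / 77.25 = 60.8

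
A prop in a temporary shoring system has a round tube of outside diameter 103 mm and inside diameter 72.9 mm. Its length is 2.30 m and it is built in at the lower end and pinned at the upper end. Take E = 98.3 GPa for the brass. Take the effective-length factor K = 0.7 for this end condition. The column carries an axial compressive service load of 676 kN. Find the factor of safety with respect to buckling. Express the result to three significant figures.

d_o = 103 mm, d_i = 72.9 mm
I = π(d_o⁴ − d_i⁴)/64 = π(103⁴ − 72.90⁴)/64 = 4.138×10^6 mm⁴
I = 4.138×10^6 mm⁴ = 4.138×10^-6 m⁴
Effective length L_e = K·L = 0.7 × 2.30 = 1.610 m
P_cr = π²EI / L_e² = π² × 98.3×10⁹ × 4.138×10^-6 / 1.610² = 1.549×10^6 N
Factor of safety n = P_cr / P = 1549.0 / 676 = 2.29

n ≈ 2.29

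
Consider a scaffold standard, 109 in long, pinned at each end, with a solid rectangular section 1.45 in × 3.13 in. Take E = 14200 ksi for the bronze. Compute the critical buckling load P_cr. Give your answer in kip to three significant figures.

P_cr ≈ 9.38 kip

Buckling occurs about the weak axis: I_min = h·b³/12 with b = 1.45 in (the shorter side).
I_min = 3.13×1.45³/12 = 0.7952 in⁴
Effective length L_e = K·L = 1 × 109 = 109.0 in
P_cr = π²EI / L_e² = π² × 14200×10³ × 0.7952 / 109.0² = 9.380×10^3 lb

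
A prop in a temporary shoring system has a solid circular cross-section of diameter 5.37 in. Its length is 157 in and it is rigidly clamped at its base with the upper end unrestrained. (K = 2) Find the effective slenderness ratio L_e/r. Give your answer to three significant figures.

I = πd⁴/64 = π×5.37⁴/64 = 40.82 in⁴
A = 22.65 in²;  r_min = √(I/A) = √(40.82/22.65) = 1.342 in
L_e = K·L = 2 × 157 = 314.0 in
λ = L_e / r_min = 314.00 / 1.342 = 234

λ ≈ 234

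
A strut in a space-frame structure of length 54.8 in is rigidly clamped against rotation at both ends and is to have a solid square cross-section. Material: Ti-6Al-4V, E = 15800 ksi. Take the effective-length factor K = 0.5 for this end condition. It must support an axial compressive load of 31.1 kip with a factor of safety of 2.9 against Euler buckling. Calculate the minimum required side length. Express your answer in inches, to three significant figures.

Required P_cr = n·P = 2.9 × 31.1 = 90.19 kip
L_e = K·L = 0.5 × 54.8 = 27.40 in
Required I = P_cr·L_e²/(π²E) = 9.019×10^4 × 27.40² / (π² × 1.58×10^7) = 0.4342 in⁴
Solid square: I = a⁴/12  ⇒  a = (12I)^(1/4) = (12×0.4342)^(1/4) = 1.51 in

a ≈ 1.51 in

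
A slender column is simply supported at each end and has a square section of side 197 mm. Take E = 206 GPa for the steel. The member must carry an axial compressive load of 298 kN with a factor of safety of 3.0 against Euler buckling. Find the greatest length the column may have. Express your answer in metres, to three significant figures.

I = a⁴/12 = 197⁴/12 = 1.255×10^8 mm⁴
I = 1.255×10^-4 m⁴
Required critical load P_cr = n·P = 3.0 × 298 = 894.0 kN = 8.940×10^5 N
From P_cr = π²EI/(K·L)²:  L = (1/K)·√(π²EI/P_cr) = (1/1)·√(π²×2.06×10^11×1.255×10^-4/8.940×10^5)
L = 16.9 m

L_max ≈ 16.9 m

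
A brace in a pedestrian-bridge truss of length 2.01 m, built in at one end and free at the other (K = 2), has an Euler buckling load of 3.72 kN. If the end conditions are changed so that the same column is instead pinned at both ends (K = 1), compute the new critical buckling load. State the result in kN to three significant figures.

P_cr ≈ 14.9 kN

P_cr ∝ 1/K², so P_cr,new = P_cr,old × (K_old/K_new)² = 3.72 × (2/1)²
= 3.72 × 4.000 = 14.9 kN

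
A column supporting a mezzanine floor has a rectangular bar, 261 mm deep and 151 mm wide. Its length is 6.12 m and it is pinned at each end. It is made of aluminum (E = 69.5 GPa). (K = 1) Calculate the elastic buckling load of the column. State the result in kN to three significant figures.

P_cr ≈ 1370 kN

Buckling occurs about the weak axis: I_min = h·b³/12 with b = 151 mm (the shorter side).
I_min = 261×151³/12 = 7.488×10^7 mm⁴
I = 7.488×10^7 mm⁴ = 7.488×10^-5 m⁴
Effective length L_e = K·L = 1 × 6.12 = 6.120 m
P_cr = π²EI / L_e² = π² × 69.5×10⁹ × 7.488×10^-5 / 6.120² = 1.371×10^6 N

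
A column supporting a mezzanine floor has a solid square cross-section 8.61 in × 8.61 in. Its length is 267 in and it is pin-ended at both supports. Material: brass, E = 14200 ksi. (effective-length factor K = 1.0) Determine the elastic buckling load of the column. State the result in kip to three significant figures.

P_cr ≈ 900 kip

I = a⁴/12 = 8.61⁴/12 = 458.0 in⁴
Effective length L_e = K·L = 1 × 267 = 267.0 in
P_cr = π²EI / L_e² = π² × 14200×10³ × 458.0 / 267.0² = 9.003×10^5 lb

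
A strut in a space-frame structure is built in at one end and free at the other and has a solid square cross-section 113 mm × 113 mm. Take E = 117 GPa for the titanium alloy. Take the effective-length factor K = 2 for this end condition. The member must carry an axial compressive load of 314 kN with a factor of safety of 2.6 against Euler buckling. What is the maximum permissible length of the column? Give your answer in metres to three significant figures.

L_max ≈ 2.19 m

I = a⁴/12 = 113⁴/12 = 1.359×10^7 mm⁴
I = 1.359×10^-5 m⁴
Required critical load P_cr = n·P = 2.6 × 314 = 816.4 kN = 8.164×10^5 N
From P_cr = π²EI/(K·L)²:  L = (1/K)·√(π²EI/P_cr) = (1/2)·√(π²×1.17×10^11×1.359×10^-5/8.164×10^5)
L = 2.19 m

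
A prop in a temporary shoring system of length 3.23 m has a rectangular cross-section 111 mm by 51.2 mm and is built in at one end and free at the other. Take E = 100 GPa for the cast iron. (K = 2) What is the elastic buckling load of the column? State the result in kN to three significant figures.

P_cr ≈ 29.4 kN

Buckling occurs about the weak axis: I_min = h·b³/12 with b = 51.2 mm (the shorter side).
I_min = 111×51.2³/12 = 1.242×10^6 mm⁴
I = 1.242×10^6 mm⁴ = 1.242×10^-6 m⁴
Effective length L_e = K·L = 2 × 3.23 = 6.460 m
P_cr = π²EI / L_e² = π² × 100×10⁹ × 1.242×10^-6 / 6.460² = 2.936×10^4 N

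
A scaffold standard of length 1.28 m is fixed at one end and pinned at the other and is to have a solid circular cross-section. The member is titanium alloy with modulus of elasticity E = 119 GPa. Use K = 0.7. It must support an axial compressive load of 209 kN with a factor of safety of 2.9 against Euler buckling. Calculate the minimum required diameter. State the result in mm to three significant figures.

d ≈ 53.9 mm

Required P_cr = n·P = 2.9 × 209 = 606.1 kN
L_e = K·L = 0.7 × 1.28 = 0.8960 m
Required I = P_cr·L_e²/(π²E) = 6.061×10^5 × 0.8960² / (π² × 1.19×10^11) = 4.143×10^-7 m⁴
I_req = 4.143×10^5 mm⁴
Solid circle: I = πd⁴/64  ⇒  d = (64I/π)^(1/4) = (64×4.143×10^5/π)^(1/4) = 53.9 mm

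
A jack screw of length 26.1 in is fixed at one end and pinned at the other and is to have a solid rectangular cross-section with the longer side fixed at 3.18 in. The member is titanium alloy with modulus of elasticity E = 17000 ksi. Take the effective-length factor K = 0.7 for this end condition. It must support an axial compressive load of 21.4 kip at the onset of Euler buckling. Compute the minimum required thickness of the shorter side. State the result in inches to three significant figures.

L_e = K·L = 0.7 × 26.1 = 18.27 in
Required I = P_cr·L_e²/(π²E) = 2.140×10^4 × 18.27² / (π² × 1.70×10^7) = 4.257×10^-2 in⁴
Rectangle, weak axis: I_min = h·b³/12 with h = 3.18 in fixed  ⇒  b = (12I/h)^(1/3) = 0.544 in

b ≈ 0.544 in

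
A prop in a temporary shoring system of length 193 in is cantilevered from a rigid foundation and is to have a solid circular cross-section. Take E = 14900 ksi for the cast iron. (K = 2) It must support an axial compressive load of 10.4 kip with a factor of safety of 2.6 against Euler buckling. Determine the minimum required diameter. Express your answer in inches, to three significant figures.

d ≈ 4.86 in

Required P_cr = n·P = 2.6 × 10.4 = 27.04 kip
L_e = K·L = 2 × 193 = 386.0 in
Required I = P_cr·L_e²/(π²E) = 2.704×10^4 × 386.0² / (π² × 1.49×10^7) = 27.40 in⁴
Solid circle: I = πd⁴/64  ⇒  d = (64I/π)^(1/4) = (64×27.40/π)^(1/4) = 4.86 in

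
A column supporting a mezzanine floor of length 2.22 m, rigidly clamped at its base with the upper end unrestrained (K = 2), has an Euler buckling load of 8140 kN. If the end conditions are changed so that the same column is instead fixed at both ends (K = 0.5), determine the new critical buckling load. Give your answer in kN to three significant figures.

P_cr ∝ 1/K², so P_cr,new = P_cr,old × (K_old/K_new)² = 8140 × (2/0.5)²
= 8140 × 16.00 = 130000 kN

P_cr ≈ 130000 kN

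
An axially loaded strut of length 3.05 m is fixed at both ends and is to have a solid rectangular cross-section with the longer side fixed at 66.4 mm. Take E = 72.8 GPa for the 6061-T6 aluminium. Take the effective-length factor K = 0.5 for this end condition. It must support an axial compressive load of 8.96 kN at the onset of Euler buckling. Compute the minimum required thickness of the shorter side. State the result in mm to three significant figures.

b ≈ 17.4 mm

L_e = K·L = 0.5 × 3.05 = 1.525 m
Required I = P_cr·L_e²/(π²E) = 8.960×10^3 × 1.525² / (π² × 7.28×10^10) = 2.900×10^-8 m⁴
I_req = 2.900×10^4 mm⁴
Rectangle, weak axis: I_min = h·b³/12 with h = 66.4 mm fixed  ⇒  b = (12I/h)^(1/3) = 17.4 mm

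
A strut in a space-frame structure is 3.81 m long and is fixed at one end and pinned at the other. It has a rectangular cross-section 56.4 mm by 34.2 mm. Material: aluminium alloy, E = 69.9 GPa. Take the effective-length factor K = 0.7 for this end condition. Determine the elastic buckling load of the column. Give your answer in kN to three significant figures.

P_cr ≈ 18.2 kN

Buckling occurs about the weak axis: I_min = h·b³/12 with b = 34.2 mm (the shorter side).
I_min = 56.4×34.2³/12 = 1.880×10^5 mm⁴
I = 1.880×10^5 mm⁴ = 1.880×10^-7 m⁴
Effective length L_e = K·L = 0.7 × 3.81 = 2.667 m
P_cr = π²EI / L_e² = π² × 69.9×10⁹ × 1.880×10^-7 / 2.667² = 1.824×10^4 N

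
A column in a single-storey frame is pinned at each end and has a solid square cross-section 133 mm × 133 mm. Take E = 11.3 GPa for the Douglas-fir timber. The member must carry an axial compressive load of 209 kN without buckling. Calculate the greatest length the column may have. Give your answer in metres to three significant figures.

L_max ≈ 3.73 m

I = a⁴/12 = 133⁴/12 = 2.608×10^7 mm⁴
I = 2.608×10^-5 m⁴
At the buckling limit P_cr = P = 2.090×10^5 N
From P_cr = π²EI/(K·L)²:  L = (1/K)·√(π²EI/P_cr) = (1/1)·√(π²×1.13×10^10×2.608×10^-5/2.090×10^5)
L = 3.73 m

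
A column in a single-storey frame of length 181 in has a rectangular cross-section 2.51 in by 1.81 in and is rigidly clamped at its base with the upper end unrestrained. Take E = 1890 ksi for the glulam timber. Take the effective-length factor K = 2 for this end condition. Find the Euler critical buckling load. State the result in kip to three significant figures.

Buckling occurs about the weak axis: I_min = h·b³/12 with b = 1.81 in (the shorter side).
I_min = 2.51×1.81³/12 = 1.240 in⁴
Effective length L_e = K·L = 2 × 181 = 362.0 in
P_cr = π²EI / L_e² = π² × 1890×10³ × 1.240 / 362.0² = 176.6 lb

P_cr ≈ 0.177 kip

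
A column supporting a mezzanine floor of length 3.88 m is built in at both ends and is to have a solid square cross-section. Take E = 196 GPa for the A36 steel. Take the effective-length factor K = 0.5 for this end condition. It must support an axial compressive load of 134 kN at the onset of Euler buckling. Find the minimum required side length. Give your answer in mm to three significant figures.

a ≈ 42.1 mm

L_e = K·L = 0.5 × 3.88 = 1.940 m
Required I = P_cr·L_e²/(π²E) = 1.340×10^5 × 1.940² / (π² × 1.96×10^11) = 2.607×10^-7 m⁴
I_req = 2.607×10^5 mm⁴
Solid square: I = a⁴/12  ⇒  a = (12I)^(1/4) = (12×2.607×10^5)^(1/4) = 42.1 mm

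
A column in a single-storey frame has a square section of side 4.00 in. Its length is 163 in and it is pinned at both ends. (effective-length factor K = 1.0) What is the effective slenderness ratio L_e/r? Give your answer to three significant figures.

For a square r = a/√12 = 4.00/√12 = 1.155 in
L_e = K·L = 1 × 163 = 163.0 in
λ = L_e / r_min = 163.00 / 1.155 = 141

λ ≈ 141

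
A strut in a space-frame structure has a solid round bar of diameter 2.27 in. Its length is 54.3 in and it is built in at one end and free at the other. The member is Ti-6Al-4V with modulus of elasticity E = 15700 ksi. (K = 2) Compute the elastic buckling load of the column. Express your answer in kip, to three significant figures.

P_cr ≈ 17.1 kip

I = πd⁴/64 = π×2.27⁴/64 = 1.303 in⁴
Effective length L_e = K·L = 2 × 54.3 = 108.6 in
P_cr = π²EI / L_e² = π² × 15700×10³ × 1.303 / 108.6² = 1.712×10^4 lb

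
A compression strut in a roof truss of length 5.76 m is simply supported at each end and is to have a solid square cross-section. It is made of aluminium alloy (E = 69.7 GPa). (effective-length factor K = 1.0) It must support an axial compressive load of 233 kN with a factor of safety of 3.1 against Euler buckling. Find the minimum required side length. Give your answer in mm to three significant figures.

a ≈ 143 mm

Required P_cr = n·P = 3.1 × 233 = 722.3 kN
L_e = K·L = 1 × 5.76 = 5.760 m
Required I = P_cr·L_e²/(π²E) = 7.223×10^5 × 5.760² / (π² × 6.97×10^10) = 3.484×10^-5 m⁴
I_req = 3.484×10^7 mm⁴
Solid square: I = a⁴/12  ⇒  a = (12I)^(1/4) = (12×3.484×10^7)^(1/4) = 143 mm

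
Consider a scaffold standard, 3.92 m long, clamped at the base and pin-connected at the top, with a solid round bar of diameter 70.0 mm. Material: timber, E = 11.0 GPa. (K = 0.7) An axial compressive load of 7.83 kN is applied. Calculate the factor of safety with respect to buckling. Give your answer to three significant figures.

I = πd⁴/64 = π×70.0⁴/64 = 1.179×10^6 mm⁴
I = 1.179×10^6 mm⁴ = 1.179×10^-6 m⁴
Effective length L_e = K·L = 0.7 × 3.92 = 2.744 m
P_cr = π²EI / L_e² = π² × 11.0×10⁹ × 1.179×10^-6 / 2.744² = 1.699×10^4 N
Factor of safety n = P_cr / P = 16.994 / 7.83 = 2.17

n ≈ 2.17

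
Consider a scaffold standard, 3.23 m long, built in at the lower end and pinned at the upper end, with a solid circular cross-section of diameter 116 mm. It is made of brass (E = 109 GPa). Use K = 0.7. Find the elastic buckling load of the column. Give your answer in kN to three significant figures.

I = πd⁴/64 = π×116⁴/64 = 8.888×10^6 mm⁴
I = 8.888×10^6 mm⁴ = 8.888×10^-6 m⁴
Effective length L_e = K·L = 0.7 × 3.23 = 2.261 m
P_cr = π²EI / L_e² = π² × 109×10⁹ × 8.888×10^-6 / 2.261² = 1.870×10^6 N

P_cr ≈ 1870 kN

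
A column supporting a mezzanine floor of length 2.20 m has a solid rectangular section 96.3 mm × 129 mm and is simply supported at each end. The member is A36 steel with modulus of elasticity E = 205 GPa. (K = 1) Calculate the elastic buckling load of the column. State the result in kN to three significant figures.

Buckling occurs about the weak axis: I_min = h·b³/12 with b = 96.3 mm (the shorter side).
I_min = 129×96.3³/12 = 9.600×10^6 mm⁴
I = 9.600×10^6 mm⁴ = 9.600×10^-6 m⁴
Effective length L_e = K·L = 1 × 2.20 = 2.200 m
P_cr = π²EI / L_e² = π² × 205×10⁹ × 9.600×10^-6 / 2.200² = 4.013×10^6 N

P_cr ≈ 4010 kN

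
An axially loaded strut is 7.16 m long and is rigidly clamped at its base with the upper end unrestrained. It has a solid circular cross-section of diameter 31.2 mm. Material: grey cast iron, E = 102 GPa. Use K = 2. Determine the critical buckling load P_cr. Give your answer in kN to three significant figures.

P_cr ≈ 0.228 kN

I = πd⁴/64 = π×31.2⁴/64 = 4.651×10^4 mm⁴
I = 4.651×10^4 mm⁴ = 4.651×10^-8 m⁴
Effective length L_e = K·L = 2 × 7.16 = 14.32 m
P_cr = π²EI / L_e² = π² × 102×10⁹ × 4.651×10^-8 / 14.32² = 228.4 N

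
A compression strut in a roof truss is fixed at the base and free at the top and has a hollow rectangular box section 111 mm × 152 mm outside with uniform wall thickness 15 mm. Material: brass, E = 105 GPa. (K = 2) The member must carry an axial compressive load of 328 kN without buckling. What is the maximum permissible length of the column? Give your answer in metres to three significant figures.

Inner dimensions: h_i = 152 − 2×15 = 122.0 mm, b_i = 111 − 2×15 = 81.00 mm
Weak-axis I_min = (h_o·b_o³ − h_i·b_i³)/12 with b_o = 111, b_i = 81.00 mm (shorter outer/inner sides).
I_min = (152×111³ − 122.0×81.00³)/12 = 1.192×10^7 mm⁴
I = 1.192×10^-5 m⁴
At the buckling limit P_cr = P = 3.280×10^5 N
From P_cr = π²EI/(K·L)²:  L = (1/K)·√(π²EI/P_cr) = (1/2)·√(π²×1.05×10^11×1.192×10^-5/3.280×10^5)
L = 3.07 m

L_max ≈ 3.07 m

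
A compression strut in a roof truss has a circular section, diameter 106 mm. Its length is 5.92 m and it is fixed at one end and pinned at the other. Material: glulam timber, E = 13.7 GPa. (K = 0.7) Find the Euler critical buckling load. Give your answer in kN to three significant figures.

P_cr ≈ 48.8 kN

I = πd⁴/64 = π×106⁴/64 = 6.197×10^6 mm⁴
I = 6.197×10^6 mm⁴ = 6.197×10^-6 m⁴
Effective length L_e = K·L = 0.7 × 5.92 = 4.144 m
P_cr = π²EI / L_e² = π² × 13.7×10⁹ × 6.197×10^-6 / 4.144² = 4.879×10^4 N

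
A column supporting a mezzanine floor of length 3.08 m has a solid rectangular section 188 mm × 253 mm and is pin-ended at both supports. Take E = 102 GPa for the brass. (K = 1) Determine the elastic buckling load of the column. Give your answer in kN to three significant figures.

P_cr ≈ 14900 kN

Buckling occurs about the weak axis: I_min = h·b³/12 with b = 188 mm (the shorter side).
I_min = 253×188³/12 = 1.401×10^8 mm⁴
I = 1.401×10^8 mm⁴ = 1.401×10^-4 m⁴
Effective length L_e = K·L = 1 × 3.08 = 3.080 m
P_cr = π²EI / L_e² = π² × 102×10⁹ × 1.401×10^-4 / 3.080² = 1.487×10^7 N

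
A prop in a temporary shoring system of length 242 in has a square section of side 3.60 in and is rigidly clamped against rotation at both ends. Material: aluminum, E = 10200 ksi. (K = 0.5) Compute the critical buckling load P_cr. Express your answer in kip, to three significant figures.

P_cr ≈ 96.2 kip

I = a⁴/12 = 3.60⁴/12 = 14.00 in⁴
Effective length L_e = K·L = 0.5 × 242 = 121.0 in
P_cr = π²EI / L_e² = π² × 10200×10³ × 14.00 / 121.0² = 9.624×10^4 lb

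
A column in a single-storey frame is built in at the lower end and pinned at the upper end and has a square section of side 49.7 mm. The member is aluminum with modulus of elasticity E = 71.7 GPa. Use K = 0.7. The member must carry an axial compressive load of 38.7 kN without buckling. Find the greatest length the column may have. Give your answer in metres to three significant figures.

L_max ≈ 4.36 m

I = a⁴/12 = 49.7⁴/12 = 5.084×10^5 mm⁴
I = 5.084×10^-7 m⁴
At the buckling limit P_cr = P = 3.870×10^4 N
From P_cr = π²EI/(K·L)²:  L = (1/K)·√(π²EI/P_cr) = (1/0.7)·√(π²×7.17×10^10×5.084×10^-7/3.870×10^4)
L = 4.36 m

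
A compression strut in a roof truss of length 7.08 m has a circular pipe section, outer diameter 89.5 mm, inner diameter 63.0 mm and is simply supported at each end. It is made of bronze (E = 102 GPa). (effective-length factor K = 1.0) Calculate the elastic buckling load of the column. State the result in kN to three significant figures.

d_o = 89.5 mm, d_i = 63.0 mm
I = π(d_o⁴ − d_i⁴)/64 = π(89.5⁴ − 63.00⁴)/64 = 2.376×10^6 mm⁴
I = 2.376×10^6 mm⁴ = 2.376×10^-6 m⁴
Effective length L_e = K·L = 1 × 7.08 = 7.080 m
P_cr = π²EI / L_e² = π² × 102×10⁹ × 2.376×10^-6 / 7.080² = 4.773×10^4 N

P_cr ≈ 47.7 kN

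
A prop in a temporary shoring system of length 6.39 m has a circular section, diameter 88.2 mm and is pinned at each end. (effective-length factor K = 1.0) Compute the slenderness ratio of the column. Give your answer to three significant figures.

For a solid circle r = d/4 = 88.2/4 = 22.05 mm
L_e = K·L = 1 × 6.39 m = 6.390 m = 6390.0 mm
λ = L_e / r_min = 6390.0 / 22.05 = 290

λ ≈ 290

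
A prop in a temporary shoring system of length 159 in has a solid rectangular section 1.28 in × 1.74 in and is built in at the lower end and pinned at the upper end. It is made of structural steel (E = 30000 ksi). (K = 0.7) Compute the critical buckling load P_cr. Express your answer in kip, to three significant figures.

P_cr ≈ 7.27 kip

Buckling occurs about the weak axis: I_min = h·b³/12 with b = 1.28 in (the shorter side).
I_min = 1.74×1.28³/12 = 0.3041 in⁴
Effective length L_e = K·L = 0.7 × 159 = 111.3 in
P_cr = π²EI / L_e² = π² × 30000×10³ × 0.3041 / 111.3² = 7.268×10^3 lb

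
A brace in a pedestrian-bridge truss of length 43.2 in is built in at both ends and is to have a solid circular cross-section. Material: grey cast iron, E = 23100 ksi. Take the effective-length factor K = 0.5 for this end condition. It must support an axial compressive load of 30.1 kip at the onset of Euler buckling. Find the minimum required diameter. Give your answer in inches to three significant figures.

d ≈ 1.06 in

L_e = K·L = 0.5 × 43.2 = 21.60 in
Required I = P_cr·L_e²/(π²E) = 3.010×10^4 × 21.60² / (π² × 2.31×10^7) = 6.160×10^-2 in⁴
Solid circle: I = πd⁴/64  ⇒  d = (64I/π)^(1/4) = (64×6.160×10^-2/π)^(1/4) = 1.06 in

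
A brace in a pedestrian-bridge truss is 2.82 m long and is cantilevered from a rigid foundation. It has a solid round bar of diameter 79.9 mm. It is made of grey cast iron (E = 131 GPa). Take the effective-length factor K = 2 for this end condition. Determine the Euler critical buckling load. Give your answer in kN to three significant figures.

I = πd⁴/64 = π×79.9⁴/64 = 2.001×10^6 mm⁴
I = 2.001×10^6 mm⁴ = 2.001×10^-6 m⁴
Effective length L_e = K·L = 2 × 2.82 = 5.640 m
P_cr = π²EI / L_e² = π² × 131×10⁹ × 2.001×10^-6 / 5.640² = 8.131×10^4 N

P_cr ≈ 81.3 kN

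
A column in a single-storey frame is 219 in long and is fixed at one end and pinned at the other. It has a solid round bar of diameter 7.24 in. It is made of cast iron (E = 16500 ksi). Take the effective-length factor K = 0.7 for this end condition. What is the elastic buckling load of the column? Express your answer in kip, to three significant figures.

I = πd⁴/64 = π×7.24⁴/64 = 134.9 in⁴
Effective length L_e = K·L = 0.7 × 219 = 153.3 in
P_cr = π²EI / L_e² = π² × 16500×10³ × 134.9 / 153.3² = 9.346×10^5 lb

P_cr ≈ 935 kip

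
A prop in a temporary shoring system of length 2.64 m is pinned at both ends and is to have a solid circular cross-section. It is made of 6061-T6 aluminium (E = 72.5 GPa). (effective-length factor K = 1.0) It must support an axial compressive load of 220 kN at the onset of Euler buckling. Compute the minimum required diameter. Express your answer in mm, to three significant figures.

d ≈ 81.3 mm

L_e = K·L = 1 × 2.64 = 2.640 m
Required I = P_cr·L_e²/(π²E) = 2.200×10^5 × 2.640² / (π² × 7.25×10^10) = 2.143×10^-6 m⁴
I_req = 2.143×10^6 mm⁴
Solid circle: I = πd⁴/64  ⇒  d = (64I/π)^(1/4) = (64×2.143×10^6/π)^(1/4) = 81.3 mm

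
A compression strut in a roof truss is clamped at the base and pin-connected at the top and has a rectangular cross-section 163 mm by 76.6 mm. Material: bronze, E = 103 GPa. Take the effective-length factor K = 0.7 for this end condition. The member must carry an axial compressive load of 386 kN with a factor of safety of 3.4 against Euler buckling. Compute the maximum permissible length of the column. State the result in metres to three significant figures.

Buckling occurs about the weak axis: I_min = h·b³/12 with b = 76.6 mm (the shorter side).
I_min = 163×76.6³/12 = 6.105×10^6 mm⁴
I = 6.105×10^-6 m⁴
Required critical load P_cr = n·P = 3.4 × 386 = 1312 kN = 1.312×10^6 N
From P_cr = π²EI/(K·L)²:  L = (1/K)·√(π²EI/P_cr) = (1/0.7)·√(π²×1.03×10^11×6.105×10^-6/1.312×10^6)
L = 3.11 m

L_max ≈ 3.11 m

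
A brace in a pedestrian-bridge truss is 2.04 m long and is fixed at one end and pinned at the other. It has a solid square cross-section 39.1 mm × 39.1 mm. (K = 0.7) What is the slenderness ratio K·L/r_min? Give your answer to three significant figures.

λ ≈ 127

I = a⁴/12 = 39.1⁴/12 = 1.948×10^5 mm⁴
A = 1.529×10^3 mm²;  r_min = √(I/A) = √(1.948×10^5/1.529×10^3) = 11.29 mm
L_e = K·L = 0.7 × 2.04 m = 1.428 m = 1428.0 mm
λ = L_e / r_min = 1428.0 / 11.29 = 127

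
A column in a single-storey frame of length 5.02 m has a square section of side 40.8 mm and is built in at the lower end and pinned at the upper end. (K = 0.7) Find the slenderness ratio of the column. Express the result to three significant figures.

λ ≈ 298

I = a⁴/12 = 40.8⁴/12 = 2.309×10^5 mm⁴
A = 1.665×10^3 mm²;  r_min = √(I/A) = √(2.309×10^5/1.665×10^3) = 11.78 mm
L_e = K·L = 0.7 × 5.02 m = 3.514 m = 3514.0 mm
λ = L_e / r_min = 3514.0 / 11.78 = 298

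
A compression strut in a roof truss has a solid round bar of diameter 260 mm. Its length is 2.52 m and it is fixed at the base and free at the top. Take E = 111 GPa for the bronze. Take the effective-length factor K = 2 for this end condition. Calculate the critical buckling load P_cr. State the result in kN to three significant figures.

I = πd⁴/64 = π×260⁴/64 = 2.243×10^8 mm⁴
I = 2.243×10^8 mm⁴ = 2.243×10^-4 m⁴
Effective length L_e = K·L = 2 × 2.52 = 5.040 m
P_cr = π²EI / L_e² = π² × 111×10⁹ × 2.243×10^-4 / 5.040² = 9.674×10^6 N

P_cr ≈ 9670 kN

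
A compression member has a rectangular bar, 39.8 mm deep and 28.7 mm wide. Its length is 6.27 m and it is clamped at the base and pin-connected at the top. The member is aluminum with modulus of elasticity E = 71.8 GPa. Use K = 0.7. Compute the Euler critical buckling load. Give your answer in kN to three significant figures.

Buckling occurs about the weak axis: I_min = h·b³/12 with b = 28.7 mm (the shorter side).
I_min = 39.8×28.7³/12 = 7.841×10^4 mm⁴
I = 7.841×10^4 mm⁴ = 7.841×10^-8 m⁴
Effective length L_e = K·L = 0.7 × 6.27 = 4.389 m
P_cr = π²EI / L_e² = π² × 71.8×10⁹ × 7.841×10^-8 / 4.389² = 2.884×10^3 N

P_cr ≈ 2.88 kN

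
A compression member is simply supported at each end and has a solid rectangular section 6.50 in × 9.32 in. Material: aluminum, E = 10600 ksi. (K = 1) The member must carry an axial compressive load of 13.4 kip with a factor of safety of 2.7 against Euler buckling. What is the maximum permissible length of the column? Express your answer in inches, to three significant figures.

Buckling occurs about the weak axis: I_min = h·b³/12 with b = 6.50 in (the shorter side).
I_min = 9.32×6.50³/12 = 213.3 in⁴
Required critical load P_cr = n·P = 2.7 × 13.4 = 36.18 kip = 3.618×10^4 lb
From P_cr = π²EI/(K·L)²:  L = (1/K)·√(π²EI/P_cr) = (1/1)·√(π²×1.06×10^7×213.3/3.618×10^4)
L = 785 in

L_max ≈ 785 in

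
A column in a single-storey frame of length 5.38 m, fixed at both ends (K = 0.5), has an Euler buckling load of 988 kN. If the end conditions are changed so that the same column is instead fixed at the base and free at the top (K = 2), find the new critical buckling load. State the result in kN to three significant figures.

P_cr ∝ 1/K², so P_cr,new = P_cr,old × (K_old/K_new)² = 988 × (0.5/2)²
= 988 × 0.06250 = 61.8 kN

P_cr ≈ 61.8 kN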